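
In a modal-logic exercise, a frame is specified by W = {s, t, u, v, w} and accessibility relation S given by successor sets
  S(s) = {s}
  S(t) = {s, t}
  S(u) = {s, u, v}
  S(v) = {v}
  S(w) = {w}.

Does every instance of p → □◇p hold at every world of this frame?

The schema B characterises exactly the symmetric frames.
Symmetric: no — t S s but not s S t.

No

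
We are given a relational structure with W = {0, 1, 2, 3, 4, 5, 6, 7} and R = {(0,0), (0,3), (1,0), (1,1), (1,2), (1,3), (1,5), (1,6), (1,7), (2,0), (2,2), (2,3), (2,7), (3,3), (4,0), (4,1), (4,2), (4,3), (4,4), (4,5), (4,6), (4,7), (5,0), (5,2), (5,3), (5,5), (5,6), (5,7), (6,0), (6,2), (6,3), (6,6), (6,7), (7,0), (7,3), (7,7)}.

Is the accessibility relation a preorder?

Yes

Reflexive: yes — every world is R-related to itself.
Transitive: yes — every two-step R-path is closed by a direct edge.
So R is a preorder.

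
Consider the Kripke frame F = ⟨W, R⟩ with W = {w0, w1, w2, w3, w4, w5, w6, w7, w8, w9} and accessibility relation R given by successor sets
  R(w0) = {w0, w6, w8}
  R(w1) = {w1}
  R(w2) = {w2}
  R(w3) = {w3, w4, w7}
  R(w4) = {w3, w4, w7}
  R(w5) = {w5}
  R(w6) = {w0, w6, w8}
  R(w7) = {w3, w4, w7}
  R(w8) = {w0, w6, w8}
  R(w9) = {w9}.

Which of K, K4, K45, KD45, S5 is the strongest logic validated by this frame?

Transitive (axiom 4): yes — every two-step R-path is closed by a direct edge.
Euclidean (axiom 5): yes — any two successors of a common world are R-related.
Serial (axiom D): yes — every world has a successor (e.g. w0 R w0).
Reflexive (axiom T): yes — every world is R-related to itself.
So F validates K, K4, K45, KD45, S5. The strongest is S5.

S5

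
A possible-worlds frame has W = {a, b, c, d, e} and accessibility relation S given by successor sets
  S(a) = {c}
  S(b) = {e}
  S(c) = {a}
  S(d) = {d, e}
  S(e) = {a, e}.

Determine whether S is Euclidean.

Euclidean: no — a S c and a S c, but not c S c.

No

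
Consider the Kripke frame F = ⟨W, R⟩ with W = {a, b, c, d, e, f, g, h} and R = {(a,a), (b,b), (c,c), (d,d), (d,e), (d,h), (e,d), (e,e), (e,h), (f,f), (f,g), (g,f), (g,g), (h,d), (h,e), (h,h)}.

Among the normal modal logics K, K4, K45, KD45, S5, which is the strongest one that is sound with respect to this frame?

S5

Transitive (axiom 4): yes — every two-step R-path is closed by a direct edge.
Euclidean (axiom 5): yes — any two successors of a common world are R-related.
Serial (axiom D): yes — every world has a successor (e.g. a R a).
Reflexive (axiom T): yes — every world is R-related to itself.
So F validates K, K4, K45, KD45, S5. The strongest is S5.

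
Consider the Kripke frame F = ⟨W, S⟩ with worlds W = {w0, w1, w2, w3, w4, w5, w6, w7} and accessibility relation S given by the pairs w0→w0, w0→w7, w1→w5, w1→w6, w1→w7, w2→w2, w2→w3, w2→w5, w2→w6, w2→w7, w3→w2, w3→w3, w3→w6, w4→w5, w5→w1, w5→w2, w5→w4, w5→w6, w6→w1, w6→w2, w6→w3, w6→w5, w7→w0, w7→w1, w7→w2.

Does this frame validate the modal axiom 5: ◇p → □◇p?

No

By correspondence theory, 5 is valid on a frame iff S is Euclidean.
Euclidean: no — w1 S w5 and w1 S w7, but not w5 S w7.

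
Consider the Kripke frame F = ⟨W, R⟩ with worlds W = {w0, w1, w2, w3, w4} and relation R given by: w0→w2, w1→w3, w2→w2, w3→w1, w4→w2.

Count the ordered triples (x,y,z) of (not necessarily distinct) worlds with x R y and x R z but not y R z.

Enumerating: (w1,w3,w3), (w3,w1,w1).

2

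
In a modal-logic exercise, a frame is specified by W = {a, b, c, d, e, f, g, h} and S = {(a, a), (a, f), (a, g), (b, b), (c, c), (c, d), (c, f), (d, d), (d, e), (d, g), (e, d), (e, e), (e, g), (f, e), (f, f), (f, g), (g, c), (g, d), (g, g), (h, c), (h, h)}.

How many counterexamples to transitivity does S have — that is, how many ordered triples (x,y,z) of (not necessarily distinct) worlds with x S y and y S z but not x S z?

Enumerating: (a,f,e), (a,g,c), (a,g,d), (c,d,e), (c,d,g), (c,f,e), (c,f,g), (d,g,c), (e,g,c), (f,e,d), (f,g,c), (f,g,d), (g,c,f), (g,d,e), (h,c,d), (h,c,f).

16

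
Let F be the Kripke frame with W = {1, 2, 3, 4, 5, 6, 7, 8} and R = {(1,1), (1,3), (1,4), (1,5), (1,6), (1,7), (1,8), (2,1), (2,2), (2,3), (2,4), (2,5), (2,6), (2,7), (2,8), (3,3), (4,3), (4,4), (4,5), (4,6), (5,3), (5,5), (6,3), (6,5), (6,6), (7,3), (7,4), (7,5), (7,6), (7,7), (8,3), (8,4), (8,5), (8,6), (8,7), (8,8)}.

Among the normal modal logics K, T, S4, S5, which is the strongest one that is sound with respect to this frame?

S4

Reflexive (axiom T): yes — every world is R-related to itself.
Transitive (axiom 4): yes — every two-step R-path is closed by a direct edge.
Euclidean (axiom 5): no — 1 R 3 and 1 R 4, but not 3 R 4.
So F validates K, T, S4; S5 would additionally require R to be Euclidean. The strongest is S4.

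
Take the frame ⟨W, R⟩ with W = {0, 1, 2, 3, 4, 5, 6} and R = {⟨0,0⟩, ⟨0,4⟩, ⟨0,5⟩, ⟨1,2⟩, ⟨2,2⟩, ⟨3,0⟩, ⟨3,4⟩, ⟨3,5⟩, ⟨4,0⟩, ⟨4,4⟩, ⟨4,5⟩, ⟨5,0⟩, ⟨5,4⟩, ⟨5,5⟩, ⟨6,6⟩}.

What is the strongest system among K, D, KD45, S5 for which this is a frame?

KD45

Serial (axiom D): yes — every world has a successor (e.g. 0 R 0).
Euclidean (axiom 5): yes — any two successors of a common world are R-related.
Transitive (axiom 4): yes — every two-step R-path is closed by a direct edge.
Reflexive (axiom T): no — 1 is not related to itself.
So F validates K, D, KD45; S5 would additionally require R to be reflexive. The strongest is KD45.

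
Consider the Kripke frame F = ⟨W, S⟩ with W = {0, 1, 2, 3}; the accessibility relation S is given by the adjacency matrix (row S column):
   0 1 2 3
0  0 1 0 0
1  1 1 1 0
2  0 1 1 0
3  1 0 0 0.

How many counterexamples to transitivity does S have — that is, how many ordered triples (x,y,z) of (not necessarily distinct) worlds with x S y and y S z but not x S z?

4

Enumerating: (0,1,0), (0,1,2), (2,1,0), (3,0,1).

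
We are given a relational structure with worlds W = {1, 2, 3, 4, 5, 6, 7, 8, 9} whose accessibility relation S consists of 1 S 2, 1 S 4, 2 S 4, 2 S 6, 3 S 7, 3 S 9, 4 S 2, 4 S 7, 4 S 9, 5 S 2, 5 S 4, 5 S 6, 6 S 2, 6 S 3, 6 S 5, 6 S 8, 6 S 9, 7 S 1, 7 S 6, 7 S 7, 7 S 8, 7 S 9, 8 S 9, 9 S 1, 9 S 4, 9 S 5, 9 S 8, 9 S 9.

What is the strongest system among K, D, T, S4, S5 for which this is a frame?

D

Serial (axiom D): yes — every world has a successor (e.g. 1 S 2).
Reflexive (axiom T): no — 1 is not related to itself.
Transitive (axiom 4): no — 1 S 2 and 2 S 6, but not 1 S 6.
Euclidean (axiom 5): no — 2 S 4 and 2 S 6, but not 4 S 6.
So F validates K, D; T would additionally require S to be reflexive. The strongest is D.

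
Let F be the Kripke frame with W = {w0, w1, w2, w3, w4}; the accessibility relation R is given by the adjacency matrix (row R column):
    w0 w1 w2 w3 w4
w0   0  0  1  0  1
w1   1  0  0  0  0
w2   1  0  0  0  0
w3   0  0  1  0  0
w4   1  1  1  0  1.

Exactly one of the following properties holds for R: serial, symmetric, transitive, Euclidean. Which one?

Serial: yes — every world has a successor (e.g. w0 R w2).
Symmetric: no — w1 R w0 but not w0 R w1.
Transitive: no — w0 R w4 and w4 R w1, but not w0 R w1.
Euclidean: no — w0 R w2 and w0 R w4, but not w2 R w4.
Only serial holds.

serial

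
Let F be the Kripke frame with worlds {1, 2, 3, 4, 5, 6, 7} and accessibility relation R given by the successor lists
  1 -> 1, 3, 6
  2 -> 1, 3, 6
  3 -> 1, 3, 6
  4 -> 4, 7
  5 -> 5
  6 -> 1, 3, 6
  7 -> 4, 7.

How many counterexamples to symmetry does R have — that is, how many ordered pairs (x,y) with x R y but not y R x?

Enumerating: (2,1), (2,3), (2,6).

3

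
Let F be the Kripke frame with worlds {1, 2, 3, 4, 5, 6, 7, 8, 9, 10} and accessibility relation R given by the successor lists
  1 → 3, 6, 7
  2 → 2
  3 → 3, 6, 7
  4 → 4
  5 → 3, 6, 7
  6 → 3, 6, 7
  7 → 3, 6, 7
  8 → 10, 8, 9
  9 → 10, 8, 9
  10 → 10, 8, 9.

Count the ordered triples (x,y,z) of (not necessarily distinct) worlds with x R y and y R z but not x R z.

R is transitive; there are no such tuples.

0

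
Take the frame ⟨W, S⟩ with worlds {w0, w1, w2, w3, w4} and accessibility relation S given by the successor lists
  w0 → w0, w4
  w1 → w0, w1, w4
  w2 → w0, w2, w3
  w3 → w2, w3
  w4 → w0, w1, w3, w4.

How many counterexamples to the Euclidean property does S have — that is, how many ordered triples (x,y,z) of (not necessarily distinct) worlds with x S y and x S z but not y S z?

10

Enumerating: (w1,w0,w1), (w2,w0,w2), (w2,w0,w3), (w2,w3,w0), (w4,w0,w1), (w4,w0,w3), (w4,w1,w3), (w4,w3,w0), (w4,w3,w1), (w4,w3,w4).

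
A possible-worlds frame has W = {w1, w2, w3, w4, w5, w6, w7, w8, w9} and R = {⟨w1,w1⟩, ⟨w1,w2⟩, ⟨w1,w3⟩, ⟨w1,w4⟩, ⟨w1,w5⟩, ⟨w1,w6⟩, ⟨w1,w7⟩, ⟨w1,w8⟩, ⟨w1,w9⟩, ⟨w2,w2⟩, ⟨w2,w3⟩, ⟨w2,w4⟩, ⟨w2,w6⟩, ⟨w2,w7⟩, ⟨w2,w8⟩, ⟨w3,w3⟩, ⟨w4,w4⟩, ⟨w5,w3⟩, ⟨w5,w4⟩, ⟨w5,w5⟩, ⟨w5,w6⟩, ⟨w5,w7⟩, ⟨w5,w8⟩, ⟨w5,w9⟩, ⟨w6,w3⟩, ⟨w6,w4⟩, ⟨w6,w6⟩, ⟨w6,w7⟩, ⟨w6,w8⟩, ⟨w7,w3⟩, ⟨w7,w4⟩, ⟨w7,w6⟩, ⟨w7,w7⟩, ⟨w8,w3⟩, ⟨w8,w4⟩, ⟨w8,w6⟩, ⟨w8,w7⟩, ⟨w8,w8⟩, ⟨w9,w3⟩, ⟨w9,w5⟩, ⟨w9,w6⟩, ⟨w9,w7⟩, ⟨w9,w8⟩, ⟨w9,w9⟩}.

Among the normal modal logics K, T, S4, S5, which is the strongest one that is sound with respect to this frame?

T

Reflexive (axiom T): yes — every world is R-related to itself.
Transitive (axiom 4): no — w7 R w6 and w6 R w8, but not w7 R w8.
Euclidean (axiom 5): no — w1 R w2 and w1 R w5, but not w2 R w5.
So F validates K, T; S4 would additionally require R to be transitive. The strongest is T.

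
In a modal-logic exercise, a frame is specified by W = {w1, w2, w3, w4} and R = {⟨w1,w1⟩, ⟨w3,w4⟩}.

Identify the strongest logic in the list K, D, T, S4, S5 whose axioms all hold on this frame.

Serial (axiom D): no — w2 has no R-successor.
Reflexive (axiom T): no — w2 is not related to itself.
Transitive (axiom 4): yes — every two-step R-path is closed by a direct edge.
Euclidean (axiom 5): no — w3 R w4 and w3 R w4, but not w4 R w4.
So F validates K; D would additionally require R to be serial. The strongest is K.

K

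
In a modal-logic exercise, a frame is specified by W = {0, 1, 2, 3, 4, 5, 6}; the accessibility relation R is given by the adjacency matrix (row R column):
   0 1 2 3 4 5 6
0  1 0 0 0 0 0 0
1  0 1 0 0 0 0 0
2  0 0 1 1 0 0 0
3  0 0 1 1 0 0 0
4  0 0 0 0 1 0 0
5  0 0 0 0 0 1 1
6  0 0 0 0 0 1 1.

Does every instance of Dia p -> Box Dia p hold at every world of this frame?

Yes

The schema 5 characterises exactly the Euclidean frames.
Euclidean: yes — any two successors of a common world are R-related.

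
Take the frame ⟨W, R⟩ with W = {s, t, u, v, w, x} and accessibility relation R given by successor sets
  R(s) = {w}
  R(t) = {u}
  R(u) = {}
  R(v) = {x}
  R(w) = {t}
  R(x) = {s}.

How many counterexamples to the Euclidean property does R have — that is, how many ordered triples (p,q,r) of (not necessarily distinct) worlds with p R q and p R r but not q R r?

5

Enumerating: (s,w,w), (t,u,u), (v,x,x), (w,t,t), (x,s,s).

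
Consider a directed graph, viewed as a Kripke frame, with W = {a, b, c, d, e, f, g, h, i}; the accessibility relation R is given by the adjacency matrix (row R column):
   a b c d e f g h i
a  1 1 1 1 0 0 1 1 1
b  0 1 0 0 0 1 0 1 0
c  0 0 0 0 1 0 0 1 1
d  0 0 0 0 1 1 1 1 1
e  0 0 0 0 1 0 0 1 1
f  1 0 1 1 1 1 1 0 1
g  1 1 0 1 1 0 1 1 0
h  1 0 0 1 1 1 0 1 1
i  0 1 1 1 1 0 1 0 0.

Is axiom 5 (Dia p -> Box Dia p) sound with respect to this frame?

Axiom 5 corresponds to the accessibility relation being Euclidean.
Euclidean: no — a R b and a R c, but not b R c.

No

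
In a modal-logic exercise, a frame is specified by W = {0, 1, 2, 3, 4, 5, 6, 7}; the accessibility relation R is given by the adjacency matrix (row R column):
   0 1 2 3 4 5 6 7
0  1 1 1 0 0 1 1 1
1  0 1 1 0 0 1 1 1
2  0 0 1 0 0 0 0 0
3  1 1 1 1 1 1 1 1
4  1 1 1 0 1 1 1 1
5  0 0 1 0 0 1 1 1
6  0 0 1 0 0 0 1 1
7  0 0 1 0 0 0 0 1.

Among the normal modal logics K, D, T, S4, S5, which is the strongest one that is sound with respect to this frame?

Serial (axiom D): yes — every world has a successor (e.g. 0 R 0).
Reflexive (axiom T): yes — every world is R-related to itself.
Transitive (axiom 4): yes — every two-step R-path is closed by a direct edge.
Euclidean (axiom 5): no — 0 R 2 and 0 R 1, but not 2 R 1.
So F validates K, D, T, S4; S5 would additionally require R to be Euclidean. The strongest is S4.

S4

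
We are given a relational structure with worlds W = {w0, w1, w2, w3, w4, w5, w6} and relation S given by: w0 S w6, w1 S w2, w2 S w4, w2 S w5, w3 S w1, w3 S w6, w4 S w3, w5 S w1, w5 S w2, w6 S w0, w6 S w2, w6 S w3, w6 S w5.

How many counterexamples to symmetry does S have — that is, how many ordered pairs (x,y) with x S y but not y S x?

Enumerating: (w1,w2), (w2,w4), (w3,w1), (w4,w3), (w5,w1), (w6,w2), (w6,w5).

7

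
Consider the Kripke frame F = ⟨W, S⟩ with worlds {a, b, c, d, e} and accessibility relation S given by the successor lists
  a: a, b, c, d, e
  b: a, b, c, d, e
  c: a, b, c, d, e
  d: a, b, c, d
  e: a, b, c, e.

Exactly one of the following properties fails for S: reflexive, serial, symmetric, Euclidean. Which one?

Euclidean

Reflexive: yes — every world is S-related to itself.
Serial: yes — every world has a successor (e.g. a S a).
Symmetric: yes — every pair in S has its reverse in S.
Euclidean: no — a S d and a S e, but not d S e.
Only Euclidean fails.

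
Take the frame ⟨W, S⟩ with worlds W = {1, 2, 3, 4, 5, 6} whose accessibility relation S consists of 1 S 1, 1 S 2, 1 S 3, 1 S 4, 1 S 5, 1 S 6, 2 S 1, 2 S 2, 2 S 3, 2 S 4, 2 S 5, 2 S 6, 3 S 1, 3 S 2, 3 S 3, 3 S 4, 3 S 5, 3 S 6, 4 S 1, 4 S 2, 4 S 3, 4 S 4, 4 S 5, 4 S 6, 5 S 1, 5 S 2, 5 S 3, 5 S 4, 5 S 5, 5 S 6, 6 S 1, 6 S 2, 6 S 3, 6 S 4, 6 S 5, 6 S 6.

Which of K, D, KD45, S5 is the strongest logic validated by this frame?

S5

Serial (axiom D): yes — every world has a successor (e.g. 1 S 1).
Euclidean (axiom 5): yes — any two successors of a common world are S-related.
Transitive (axiom 4): yes — every two-step S-path is closed by a direct edge.
Reflexive (axiom T): yes — every world is S-related to itself.
So F validates K, D, KD45, S5. The strongest is S5.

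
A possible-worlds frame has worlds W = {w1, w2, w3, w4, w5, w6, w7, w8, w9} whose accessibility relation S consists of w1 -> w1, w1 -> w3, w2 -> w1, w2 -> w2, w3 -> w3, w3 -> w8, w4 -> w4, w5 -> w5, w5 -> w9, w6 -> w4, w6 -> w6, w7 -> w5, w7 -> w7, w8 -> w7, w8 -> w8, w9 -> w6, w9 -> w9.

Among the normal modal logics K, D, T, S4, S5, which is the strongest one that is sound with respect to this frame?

Serial (axiom D): yes — every world has a successor (e.g. w1 S w1).
Reflexive (axiom T): yes — every world is S-related to itself.
Transitive (axiom 4): no — w1 S w3 and w3 S w8, but not w1 S w8.
Euclidean (axiom 5): no — w1 S w3 and w1 S w1, but not w3 S w1.
So F validates K, D, T; S4 would additionally require S to be transitive. The strongest is T.

T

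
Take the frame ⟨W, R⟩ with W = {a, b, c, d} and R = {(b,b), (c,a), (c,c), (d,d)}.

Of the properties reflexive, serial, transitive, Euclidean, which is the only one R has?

transitive

Reflexive: no — a is not related to itself.
Serial: no — a has no R-successor.
Transitive: yes — every two-step R-path is closed by a direct edge.
Euclidean: no — c R a and c R a, but not a R a.
Only transitive holds.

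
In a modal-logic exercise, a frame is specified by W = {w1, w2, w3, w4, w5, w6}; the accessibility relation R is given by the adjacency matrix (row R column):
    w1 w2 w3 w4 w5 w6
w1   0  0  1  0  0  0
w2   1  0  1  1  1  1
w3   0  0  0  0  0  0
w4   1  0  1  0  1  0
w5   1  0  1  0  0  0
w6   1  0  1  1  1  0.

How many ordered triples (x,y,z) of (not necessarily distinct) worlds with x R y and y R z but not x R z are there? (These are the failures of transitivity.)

0

R is transitive; there are no such tuples.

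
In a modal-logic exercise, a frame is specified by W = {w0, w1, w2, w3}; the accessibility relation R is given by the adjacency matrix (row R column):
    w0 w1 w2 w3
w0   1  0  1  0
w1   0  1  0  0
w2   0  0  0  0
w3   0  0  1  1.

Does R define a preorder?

Reflexive: no — w2 is not related to itself.
Transitive: yes — every two-step R-path is closed by a direct edge.
So R is not a preorder.

No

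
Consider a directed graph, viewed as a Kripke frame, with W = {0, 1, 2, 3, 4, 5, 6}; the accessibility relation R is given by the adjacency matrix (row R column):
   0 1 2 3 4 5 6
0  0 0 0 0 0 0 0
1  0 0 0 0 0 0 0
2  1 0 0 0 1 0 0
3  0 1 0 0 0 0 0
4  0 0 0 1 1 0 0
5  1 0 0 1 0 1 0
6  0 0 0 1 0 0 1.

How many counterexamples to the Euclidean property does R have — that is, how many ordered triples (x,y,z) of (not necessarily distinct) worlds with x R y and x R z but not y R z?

Enumerating: (2,0,0), (2,0,4), (2,4,0), (3,1,1), (4,3,3), (4,3,4), (5,0,0), (5,0,3), (5,0,5), (5,3,0), (5,3,3), (5,3,5), (6,3,3), (6,3,6).

14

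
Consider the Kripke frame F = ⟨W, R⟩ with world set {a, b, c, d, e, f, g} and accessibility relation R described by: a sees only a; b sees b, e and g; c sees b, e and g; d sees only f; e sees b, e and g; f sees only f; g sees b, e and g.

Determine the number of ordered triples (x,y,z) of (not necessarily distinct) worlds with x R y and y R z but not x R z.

R is transitive; there are no such tuples.

0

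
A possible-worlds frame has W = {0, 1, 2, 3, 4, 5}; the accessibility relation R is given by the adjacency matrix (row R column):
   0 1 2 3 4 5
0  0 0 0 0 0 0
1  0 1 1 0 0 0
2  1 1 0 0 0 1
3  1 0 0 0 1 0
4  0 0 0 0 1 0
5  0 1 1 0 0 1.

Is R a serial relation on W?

No

Serial: no — 0 has no R-successor.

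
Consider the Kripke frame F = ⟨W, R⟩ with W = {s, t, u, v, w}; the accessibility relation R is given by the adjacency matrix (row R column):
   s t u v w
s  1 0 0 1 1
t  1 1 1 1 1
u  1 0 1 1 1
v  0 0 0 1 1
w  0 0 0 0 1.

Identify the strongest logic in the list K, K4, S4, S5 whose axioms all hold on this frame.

S4

Transitive (axiom 4): yes — every two-step R-path is closed by a direct edge.
Reflexive (axiom T): yes — every world is R-related to itself.
Euclidean (axiom 5): no — s R w and s R v, but not w R v.
So F validates K, K4, S4; S5 would additionally require R to be Euclidean. The strongest is S4.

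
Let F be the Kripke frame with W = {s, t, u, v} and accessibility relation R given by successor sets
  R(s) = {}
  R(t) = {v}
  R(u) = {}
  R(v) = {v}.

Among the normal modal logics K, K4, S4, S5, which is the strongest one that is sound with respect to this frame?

Transitive (axiom 4): yes — every two-step R-path is closed by a direct edge.
Reflexive (axiom T): no — s is not related to itself.
Euclidean (axiom 5): yes — any two successors of a common world are R-related.
So F validates K, K4; S4 would additionally require R to be reflexive. The strongest is K4.

K4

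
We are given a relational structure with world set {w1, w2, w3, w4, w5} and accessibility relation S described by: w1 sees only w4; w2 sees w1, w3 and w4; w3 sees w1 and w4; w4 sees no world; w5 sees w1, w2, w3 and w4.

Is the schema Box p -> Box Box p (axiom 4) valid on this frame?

Yes

The schema 4 characterises exactly the transitive frames.
Transitive: yes — every two-step S-path is closed by a direct edge.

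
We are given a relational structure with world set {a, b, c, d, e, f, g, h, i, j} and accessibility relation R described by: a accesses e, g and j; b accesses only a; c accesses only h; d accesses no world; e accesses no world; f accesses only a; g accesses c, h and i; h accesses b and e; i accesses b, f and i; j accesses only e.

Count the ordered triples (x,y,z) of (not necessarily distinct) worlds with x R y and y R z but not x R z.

18

Enumerating: (a,g,c), (a,g,h), (a,g,i), (b,a,e), (b,a,g), (b,a,j), (c,h,b), (c,h,e), (f,a,e), (f,a,g), (f,a,j), (g,h,b), (g,h,e), (g,i,b), (g,i,f), (h,b,a), (i,b,a), (i,f,a).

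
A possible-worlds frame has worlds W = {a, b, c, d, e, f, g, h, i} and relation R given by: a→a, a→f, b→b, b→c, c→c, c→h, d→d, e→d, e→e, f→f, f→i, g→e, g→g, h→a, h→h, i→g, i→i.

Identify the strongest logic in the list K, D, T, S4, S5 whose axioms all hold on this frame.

T

Serial (axiom D): yes — every world has a successor (e.g. a R a).
Reflexive (axiom T): yes — every world is R-related to itself.
Transitive (axiom 4): no — a R f and f R i, but not a R i.
Euclidean (axiom 5): no — a R f and a R a, but not f R a.
So F validates K, D, T; S4 would additionally require R to be transitive. The strongest is T.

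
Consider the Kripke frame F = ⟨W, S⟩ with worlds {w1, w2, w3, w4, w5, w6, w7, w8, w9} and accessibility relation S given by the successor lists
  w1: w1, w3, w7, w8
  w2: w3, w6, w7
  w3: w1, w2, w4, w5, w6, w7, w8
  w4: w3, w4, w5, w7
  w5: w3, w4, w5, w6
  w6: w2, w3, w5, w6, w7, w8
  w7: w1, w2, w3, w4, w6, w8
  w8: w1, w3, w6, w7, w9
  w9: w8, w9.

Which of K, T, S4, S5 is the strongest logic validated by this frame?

K

Reflexive (axiom T): no — w2 is not related to itself.
Transitive (axiom 4): no — w1 S w3 and w3 S w2, but not w1 S w2.
Euclidean (axiom 5): no — w3 S w1 and w3 S w2, but not w1 S w2.
So F validates K; T would additionally require S to be reflexive. The strongest is K.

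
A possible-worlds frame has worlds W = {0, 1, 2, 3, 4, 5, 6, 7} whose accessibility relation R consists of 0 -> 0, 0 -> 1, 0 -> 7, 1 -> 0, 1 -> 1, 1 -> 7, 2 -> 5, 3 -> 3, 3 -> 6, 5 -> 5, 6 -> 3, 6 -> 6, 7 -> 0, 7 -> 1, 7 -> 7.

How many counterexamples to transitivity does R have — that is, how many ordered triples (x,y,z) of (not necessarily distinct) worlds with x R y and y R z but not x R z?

0

R is transitive; there are no such tuples.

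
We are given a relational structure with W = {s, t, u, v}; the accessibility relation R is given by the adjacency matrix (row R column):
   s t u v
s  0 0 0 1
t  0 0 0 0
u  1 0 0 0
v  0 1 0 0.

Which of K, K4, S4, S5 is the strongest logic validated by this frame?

Transitive (axiom 4): no — s R v and v R t, but not s R t.
Reflexive (axiom T): no — s is not related to itself.
Euclidean (axiom 5): no — s R v and s R v, but not v R v.
So F validates K; K4 would additionally require R to be transitive. The strongest is K.

K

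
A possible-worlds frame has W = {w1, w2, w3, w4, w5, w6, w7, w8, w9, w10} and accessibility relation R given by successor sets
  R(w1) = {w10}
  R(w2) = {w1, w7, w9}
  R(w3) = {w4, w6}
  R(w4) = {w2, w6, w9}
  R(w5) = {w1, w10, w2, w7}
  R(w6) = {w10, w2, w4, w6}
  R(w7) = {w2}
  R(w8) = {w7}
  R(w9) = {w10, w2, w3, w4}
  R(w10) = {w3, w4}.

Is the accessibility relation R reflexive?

Reflexive: no — w1 is not related to itself.

No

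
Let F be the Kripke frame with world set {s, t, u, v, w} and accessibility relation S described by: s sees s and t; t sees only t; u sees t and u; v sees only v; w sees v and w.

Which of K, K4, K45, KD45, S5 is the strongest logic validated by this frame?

Transitive (axiom 4): yes — every two-step S-path is closed by a direct edge.
Euclidean (axiom 5): no — s S t and s S s, but not t S s.
Serial (axiom D): yes — every world has a successor (e.g. s S s).
Reflexive (axiom T): yes — every world is S-related to itself.
So F validates K, K4; K45 would additionally require S to be Euclidean. The strongest is K4.

K4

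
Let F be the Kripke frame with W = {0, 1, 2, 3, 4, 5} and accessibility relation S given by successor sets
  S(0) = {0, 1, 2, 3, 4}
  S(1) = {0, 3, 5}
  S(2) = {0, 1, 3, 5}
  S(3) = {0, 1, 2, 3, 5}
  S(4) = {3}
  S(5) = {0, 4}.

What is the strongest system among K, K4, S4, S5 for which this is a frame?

Transitive (axiom 4): no — 0 S 1 and 1 S 5, but not 0 S 5.
Reflexive (axiom T): no — 1 is not related to itself.
Euclidean (axiom 5): no — 0 S 1 and 0 S 2, but not 1 S 2.
So F validates K; K4 would additionally require S to be transitive. The strongest is K.

K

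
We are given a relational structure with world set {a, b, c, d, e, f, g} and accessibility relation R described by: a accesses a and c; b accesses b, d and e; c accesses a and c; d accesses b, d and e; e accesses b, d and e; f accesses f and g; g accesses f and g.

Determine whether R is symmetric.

Symmetric: yes — every pair in R has its reverse in R.

Yes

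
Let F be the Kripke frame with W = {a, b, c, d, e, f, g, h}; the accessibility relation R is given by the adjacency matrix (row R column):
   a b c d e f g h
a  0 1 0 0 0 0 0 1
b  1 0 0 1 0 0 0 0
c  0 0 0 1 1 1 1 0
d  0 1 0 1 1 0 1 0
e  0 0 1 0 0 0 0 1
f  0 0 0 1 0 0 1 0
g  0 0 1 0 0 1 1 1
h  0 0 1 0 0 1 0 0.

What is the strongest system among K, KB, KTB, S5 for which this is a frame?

Symmetric (axiom B): no — a R h but not h R a.
Reflexive (axiom T): no — a is not related to itself.
Euclidean (axiom 5): no — a R b and a R h, but not b R h.
So F validates K; KB would additionally require R to be symmetric. The strongest is K.

K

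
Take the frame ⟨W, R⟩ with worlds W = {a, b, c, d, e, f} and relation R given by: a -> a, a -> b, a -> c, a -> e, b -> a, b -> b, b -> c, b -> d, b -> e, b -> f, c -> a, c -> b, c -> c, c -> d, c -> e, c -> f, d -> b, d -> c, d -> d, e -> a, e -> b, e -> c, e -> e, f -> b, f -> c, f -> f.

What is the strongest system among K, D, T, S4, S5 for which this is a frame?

T

Serial (axiom D): yes — every world has a successor (e.g. a R a).
Reflexive (axiom T): yes — every world is R-related to itself.
Transitive (axiom 4): no — a R b and b R d, but not a R d.
Euclidean (axiom 5): no — b R a and b R d, but not a R d.
So F validates K, D, T; S4 would additionally require R to be transitive. The strongest is T.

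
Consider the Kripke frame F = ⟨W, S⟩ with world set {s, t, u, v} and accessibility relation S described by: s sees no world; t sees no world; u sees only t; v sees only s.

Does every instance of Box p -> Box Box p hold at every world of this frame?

By correspondence theory, 4 is valid on a frame iff S is transitive.
Transitive: yes — every two-step S-path is closed by a direct edge.

Yes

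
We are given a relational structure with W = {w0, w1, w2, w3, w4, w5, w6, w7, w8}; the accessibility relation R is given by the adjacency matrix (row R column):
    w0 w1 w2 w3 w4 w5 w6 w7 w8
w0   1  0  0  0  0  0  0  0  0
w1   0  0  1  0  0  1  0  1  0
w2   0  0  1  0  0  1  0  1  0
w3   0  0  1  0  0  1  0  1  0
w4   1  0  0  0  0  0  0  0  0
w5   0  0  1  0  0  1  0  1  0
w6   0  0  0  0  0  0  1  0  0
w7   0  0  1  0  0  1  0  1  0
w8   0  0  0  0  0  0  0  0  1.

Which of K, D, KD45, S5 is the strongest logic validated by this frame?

Serial (axiom D): yes — every world has a successor (e.g. w0 R w0).
Euclidean (axiom 5): yes — any two successors of a common world are R-related.
Transitive (axiom 4): yes — every two-step R-path is closed by a direct edge.
Reflexive (axiom T): no — w1 is not related to itself.
So F validates K, D, KD45; S5 would additionally require R to be reflexive. The strongest is KD45.

KD45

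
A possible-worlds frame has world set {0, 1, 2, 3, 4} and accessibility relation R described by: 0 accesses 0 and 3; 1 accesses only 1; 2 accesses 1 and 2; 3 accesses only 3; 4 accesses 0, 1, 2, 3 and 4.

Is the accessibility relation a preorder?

Reflexive: yes — every world is R-related to itself.
Transitive: yes — every two-step R-path is closed by a direct edge.
So R is a preorder.

Yes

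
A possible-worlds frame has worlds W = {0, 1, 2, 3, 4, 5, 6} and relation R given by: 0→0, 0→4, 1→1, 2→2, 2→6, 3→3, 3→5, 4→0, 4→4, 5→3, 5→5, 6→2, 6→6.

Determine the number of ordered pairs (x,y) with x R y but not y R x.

R is symmetric; there are no such tuples.

0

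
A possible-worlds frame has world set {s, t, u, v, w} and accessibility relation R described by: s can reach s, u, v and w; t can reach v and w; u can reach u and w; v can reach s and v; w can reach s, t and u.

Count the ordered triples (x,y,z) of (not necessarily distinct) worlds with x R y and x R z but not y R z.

Enumerating: (s,u,s), (s,u,v), (s,v,u), (s,v,w), (s,w,v), (s,w,w), (t,v,w), (t,w,v), (t,w,w), (u,w,w), (w,s,t), (w,t,s), (w,t,t), (w,t,u), (w,u,s), (w,u,t).

16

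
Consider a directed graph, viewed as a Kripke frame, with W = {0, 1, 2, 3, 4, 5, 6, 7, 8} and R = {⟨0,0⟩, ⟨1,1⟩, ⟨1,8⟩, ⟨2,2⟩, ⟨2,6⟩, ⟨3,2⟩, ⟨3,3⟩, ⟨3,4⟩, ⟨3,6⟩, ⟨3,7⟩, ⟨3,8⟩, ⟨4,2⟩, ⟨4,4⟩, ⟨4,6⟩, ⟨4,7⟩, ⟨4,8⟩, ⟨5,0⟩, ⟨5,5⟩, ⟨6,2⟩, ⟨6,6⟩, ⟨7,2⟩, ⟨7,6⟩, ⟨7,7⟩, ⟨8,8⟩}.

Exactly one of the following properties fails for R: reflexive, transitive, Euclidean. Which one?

Reflexive: yes — every world is R-related to itself.
Transitive: yes — every two-step R-path is closed by a direct edge.
Euclidean: no — 3 R 2 and 3 R 4, but not 2 R 4.
Only Euclidean fails.

Euclidean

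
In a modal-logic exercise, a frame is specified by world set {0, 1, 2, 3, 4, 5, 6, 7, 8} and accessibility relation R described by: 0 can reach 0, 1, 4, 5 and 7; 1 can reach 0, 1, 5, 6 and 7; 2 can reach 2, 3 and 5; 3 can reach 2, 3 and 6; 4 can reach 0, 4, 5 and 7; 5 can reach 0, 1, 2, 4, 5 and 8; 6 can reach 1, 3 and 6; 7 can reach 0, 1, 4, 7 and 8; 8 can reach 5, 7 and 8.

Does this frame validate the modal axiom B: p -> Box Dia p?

Yes

Axiom B corresponds to the accessibility relation being symmetric.
Symmetric: yes — every pair in R has its reverse in R.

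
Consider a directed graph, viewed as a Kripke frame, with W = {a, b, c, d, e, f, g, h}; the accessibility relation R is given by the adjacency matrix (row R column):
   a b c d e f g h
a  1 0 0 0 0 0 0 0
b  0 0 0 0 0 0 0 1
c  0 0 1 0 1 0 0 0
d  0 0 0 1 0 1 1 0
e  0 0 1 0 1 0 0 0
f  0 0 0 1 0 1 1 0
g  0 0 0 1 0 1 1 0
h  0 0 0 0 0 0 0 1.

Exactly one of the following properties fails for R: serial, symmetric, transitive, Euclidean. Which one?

Serial: yes — every world has a successor (e.g. a R a).
Symmetric: no — b R h but not h R b.
Transitive: yes — every two-step R-path is closed by a direct edge.
Euclidean: yes — any two successors of a common world are R-related.
Only symmetric fails.

symmetric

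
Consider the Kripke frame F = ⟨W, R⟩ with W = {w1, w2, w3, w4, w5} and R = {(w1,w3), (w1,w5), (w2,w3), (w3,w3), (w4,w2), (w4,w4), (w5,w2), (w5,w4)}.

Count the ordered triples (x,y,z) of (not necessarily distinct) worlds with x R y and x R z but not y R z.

7

Enumerating: (w1,w3,w5), (w1,w5,w3), (w1,w5,w5), (w4,w2,w2), (w4,w2,w4), (w5,w2,w2), (w5,w2,w4).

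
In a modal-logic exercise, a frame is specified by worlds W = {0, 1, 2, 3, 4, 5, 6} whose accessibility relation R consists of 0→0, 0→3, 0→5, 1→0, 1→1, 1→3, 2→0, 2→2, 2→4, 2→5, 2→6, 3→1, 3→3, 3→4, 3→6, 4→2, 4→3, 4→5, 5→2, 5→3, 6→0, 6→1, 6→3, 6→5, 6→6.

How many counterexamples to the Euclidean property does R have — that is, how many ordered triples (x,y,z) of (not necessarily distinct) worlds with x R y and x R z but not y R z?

40

Enumerating: (0,3,0), (0,3,5), (0,5,0), (0,5,5), (1,0,1), (1,3,0), (2,0,2), (2,0,4), (2,0,6), (2,4,0), (2,4,4), (2,4,6), … and 28 more.
Total: 40.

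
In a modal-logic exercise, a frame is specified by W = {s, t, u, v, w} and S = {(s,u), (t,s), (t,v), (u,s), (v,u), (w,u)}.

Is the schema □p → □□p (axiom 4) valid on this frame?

The schema 4 characterises exactly the transitive frames.
Transitive: no — t S s and s S u, but not t S u.

No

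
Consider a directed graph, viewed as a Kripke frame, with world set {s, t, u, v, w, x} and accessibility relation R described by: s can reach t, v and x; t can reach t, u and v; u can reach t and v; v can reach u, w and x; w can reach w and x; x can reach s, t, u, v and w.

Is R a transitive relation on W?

No

Transitive: no — s R t and t R u, but not s R u.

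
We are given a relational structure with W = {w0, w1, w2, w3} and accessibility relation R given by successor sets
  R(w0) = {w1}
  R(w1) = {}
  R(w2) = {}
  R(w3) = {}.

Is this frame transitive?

Yes

Transitive: yes — every two-step R-path is closed by a direct edge.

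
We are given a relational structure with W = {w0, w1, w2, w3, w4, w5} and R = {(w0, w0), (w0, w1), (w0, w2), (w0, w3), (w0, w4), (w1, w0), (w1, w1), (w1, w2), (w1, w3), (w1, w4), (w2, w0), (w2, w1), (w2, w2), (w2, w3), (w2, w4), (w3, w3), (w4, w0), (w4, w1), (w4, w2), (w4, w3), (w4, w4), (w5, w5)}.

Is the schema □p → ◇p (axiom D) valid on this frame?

Axiom D corresponds to the accessibility relation being serial.
Serial: yes — every world has a successor (e.g. w0 R w0).

Yes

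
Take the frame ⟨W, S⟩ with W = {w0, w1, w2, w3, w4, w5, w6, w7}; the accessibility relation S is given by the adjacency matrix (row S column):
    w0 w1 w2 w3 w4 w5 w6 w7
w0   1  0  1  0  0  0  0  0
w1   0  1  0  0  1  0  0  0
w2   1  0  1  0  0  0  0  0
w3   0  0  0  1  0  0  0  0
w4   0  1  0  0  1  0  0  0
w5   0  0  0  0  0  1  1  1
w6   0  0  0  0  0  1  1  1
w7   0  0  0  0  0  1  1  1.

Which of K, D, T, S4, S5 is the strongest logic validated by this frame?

Serial (axiom D): yes — every world has a successor (e.g. w0 S w0).
Reflexive (axiom T): yes — every world is S-related to itself.
Transitive (axiom 4): yes — every two-step S-path is closed by a direct edge.
Euclidean (axiom 5): yes — any two successors of a common world are S-related.
So F validates K, D, T, S4, S5. The strongest is S5.

S5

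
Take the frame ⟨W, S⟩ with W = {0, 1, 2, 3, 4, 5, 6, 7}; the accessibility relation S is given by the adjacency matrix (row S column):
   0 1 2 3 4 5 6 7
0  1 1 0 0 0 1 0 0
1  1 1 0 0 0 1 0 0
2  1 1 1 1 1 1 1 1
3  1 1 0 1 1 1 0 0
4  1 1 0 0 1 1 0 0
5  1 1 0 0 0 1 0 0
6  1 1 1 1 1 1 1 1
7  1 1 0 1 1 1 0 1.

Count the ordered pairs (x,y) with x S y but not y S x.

24

Enumerating: (2,0), (2,1), (2,3), (2,4), (2,5), (2,7), (3,0), (3,1), (3,4), (3,5), (4,0), (4,1), … and 12 more.
Total: 24.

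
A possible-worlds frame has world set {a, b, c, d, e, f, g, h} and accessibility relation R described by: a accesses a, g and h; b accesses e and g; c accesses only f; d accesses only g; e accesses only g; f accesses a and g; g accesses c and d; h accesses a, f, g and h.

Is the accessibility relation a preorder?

Reflexive: no — b is not related to itself.
Transitive: no — a R g and g R c, but not a R c.
So R is not a preorder.

No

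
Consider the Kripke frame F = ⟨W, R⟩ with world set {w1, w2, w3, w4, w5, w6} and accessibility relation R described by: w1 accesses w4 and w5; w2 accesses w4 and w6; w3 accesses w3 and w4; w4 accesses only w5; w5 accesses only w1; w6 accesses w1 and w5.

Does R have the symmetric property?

Symmetric: no — w1 R w4 but not w4 R w1.

No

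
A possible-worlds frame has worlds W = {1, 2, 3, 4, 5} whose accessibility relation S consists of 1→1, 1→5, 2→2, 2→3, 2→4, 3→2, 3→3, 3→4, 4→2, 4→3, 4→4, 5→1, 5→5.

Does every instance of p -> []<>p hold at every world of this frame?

Yes

Axiom B corresponds to the accessibility relation being symmetric.
Symmetric: yes — every pair in S has its reverse in S.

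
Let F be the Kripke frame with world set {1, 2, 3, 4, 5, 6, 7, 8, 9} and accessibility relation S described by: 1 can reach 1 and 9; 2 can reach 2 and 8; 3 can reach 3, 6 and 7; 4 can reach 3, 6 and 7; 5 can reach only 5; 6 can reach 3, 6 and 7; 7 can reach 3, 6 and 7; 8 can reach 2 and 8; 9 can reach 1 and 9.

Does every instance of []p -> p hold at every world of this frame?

No

By correspondence theory, T is valid on a frame iff S is reflexive.
Reflexive: no — 4 is not related to itself.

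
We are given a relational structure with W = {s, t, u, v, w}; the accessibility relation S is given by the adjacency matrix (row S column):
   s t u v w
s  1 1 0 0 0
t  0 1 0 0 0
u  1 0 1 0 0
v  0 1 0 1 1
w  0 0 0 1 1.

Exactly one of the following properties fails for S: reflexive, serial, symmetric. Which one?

Reflexive: yes — every world is S-related to itself.
Serial: yes — every world has a successor (e.g. s S s).
Symmetric: no — s S t but not t S s.
Only symmetric fails.

symmetric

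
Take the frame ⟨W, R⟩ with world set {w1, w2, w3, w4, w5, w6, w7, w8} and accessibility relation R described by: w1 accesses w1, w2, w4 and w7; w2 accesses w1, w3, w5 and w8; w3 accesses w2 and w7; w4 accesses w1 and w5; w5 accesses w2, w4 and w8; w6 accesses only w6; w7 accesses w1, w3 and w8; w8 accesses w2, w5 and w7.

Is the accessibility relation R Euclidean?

Euclidean: no — w1 R w2 and w1 R w4, but not w2 R w4.

No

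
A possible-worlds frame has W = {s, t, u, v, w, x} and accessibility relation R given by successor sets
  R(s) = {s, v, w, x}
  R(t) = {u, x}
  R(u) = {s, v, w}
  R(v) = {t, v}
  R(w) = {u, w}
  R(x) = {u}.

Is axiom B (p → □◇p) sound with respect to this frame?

By correspondence theory, B is valid on a frame iff R is symmetric.
Symmetric: no — s R v but not v R s.

No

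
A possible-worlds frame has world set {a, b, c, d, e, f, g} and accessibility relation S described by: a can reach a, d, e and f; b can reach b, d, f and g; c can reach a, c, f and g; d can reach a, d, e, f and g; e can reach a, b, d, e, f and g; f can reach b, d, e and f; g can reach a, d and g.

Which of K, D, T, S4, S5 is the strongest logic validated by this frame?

Serial (axiom D): yes — every world has a successor (e.g. a S a).
Reflexive (axiom T): yes — every world is S-related to itself.
Transitive (axiom 4): no — a S d and d S g, but not a S g.
Euclidean (axiom 5): no — b S f and b S g, but not f S g.
So F validates K, D, T; S4 would additionally require S to be transitive. The strongest is T.

T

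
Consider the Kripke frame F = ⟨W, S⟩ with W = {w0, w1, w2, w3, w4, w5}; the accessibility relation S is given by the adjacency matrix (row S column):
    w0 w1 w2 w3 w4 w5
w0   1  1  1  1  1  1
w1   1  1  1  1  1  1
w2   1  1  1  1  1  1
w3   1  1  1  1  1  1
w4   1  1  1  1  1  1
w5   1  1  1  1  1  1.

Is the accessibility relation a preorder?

Reflexive: yes — every world is S-related to itself.
Transitive: yes — every two-step S-path is closed by a direct edge.
So S is a preorder.

Yes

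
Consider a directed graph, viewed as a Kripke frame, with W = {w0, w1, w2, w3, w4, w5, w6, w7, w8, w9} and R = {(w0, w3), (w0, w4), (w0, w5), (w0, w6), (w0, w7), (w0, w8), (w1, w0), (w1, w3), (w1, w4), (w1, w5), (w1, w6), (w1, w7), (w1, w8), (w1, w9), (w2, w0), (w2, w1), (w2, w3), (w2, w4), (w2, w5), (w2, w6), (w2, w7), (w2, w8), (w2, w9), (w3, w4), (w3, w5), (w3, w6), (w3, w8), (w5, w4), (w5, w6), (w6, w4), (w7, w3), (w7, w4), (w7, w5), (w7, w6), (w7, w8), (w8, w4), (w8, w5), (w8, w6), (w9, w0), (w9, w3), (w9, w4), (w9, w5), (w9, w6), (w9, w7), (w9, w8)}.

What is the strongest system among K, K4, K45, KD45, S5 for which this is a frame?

K4

Transitive (axiom 4): yes — every two-step R-path is closed by a direct edge.
Euclidean (axiom 5): no — w0 R w3 and w0 R w7, but not w3 R w7.
Serial (axiom D): no — w4 has no R-successor.
Reflexive (axiom T): no — w0 is not related to itself.
So F validates K, K4; K45 would additionally require R to be Euclidean. The strongest is K4.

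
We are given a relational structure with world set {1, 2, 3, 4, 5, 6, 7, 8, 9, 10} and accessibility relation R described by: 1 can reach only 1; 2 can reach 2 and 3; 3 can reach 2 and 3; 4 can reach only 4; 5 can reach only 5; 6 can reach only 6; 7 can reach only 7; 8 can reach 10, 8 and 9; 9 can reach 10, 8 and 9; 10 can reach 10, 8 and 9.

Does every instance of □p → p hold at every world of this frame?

By correspondence theory, T is valid on a frame iff R is reflexive.
Reflexive: yes — every world is R-related to itself.

Yes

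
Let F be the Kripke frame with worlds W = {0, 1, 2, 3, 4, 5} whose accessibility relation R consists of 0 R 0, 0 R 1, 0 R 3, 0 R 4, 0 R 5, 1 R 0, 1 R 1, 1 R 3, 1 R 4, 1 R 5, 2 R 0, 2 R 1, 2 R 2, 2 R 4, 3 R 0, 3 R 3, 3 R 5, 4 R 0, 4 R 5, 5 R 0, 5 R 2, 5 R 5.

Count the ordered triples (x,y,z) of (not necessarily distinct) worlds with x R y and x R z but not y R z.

Enumerating: (0,3,1), (0,3,4), (0,4,1), (0,4,3), (0,4,4), (0,5,1), (0,5,3), (0,5,4), (1,3,1), (1,3,4), (1,4,1), (1,4,3), … and 12 more.
Total: 24.

24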